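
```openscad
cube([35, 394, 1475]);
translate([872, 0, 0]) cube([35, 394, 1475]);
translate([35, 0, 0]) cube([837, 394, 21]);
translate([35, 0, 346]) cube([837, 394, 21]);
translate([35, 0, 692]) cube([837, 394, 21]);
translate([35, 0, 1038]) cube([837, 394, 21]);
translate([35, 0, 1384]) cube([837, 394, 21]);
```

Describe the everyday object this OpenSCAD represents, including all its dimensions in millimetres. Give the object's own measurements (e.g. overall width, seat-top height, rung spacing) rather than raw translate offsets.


An open bookshelf. Two side panels, each 35 mm thick, 394 mm deep and 1475 mm tall, stand 907 mm apart (outside-to-outside). Between them sit 5 shelves, each 21 mm thick and 394 mm deep, spanning the full gap between the sides. The bottom shelf rests on the floor (its underside at z = 0) and the clear gap between one shelf's top and the next shelf's underside is 325 mm.


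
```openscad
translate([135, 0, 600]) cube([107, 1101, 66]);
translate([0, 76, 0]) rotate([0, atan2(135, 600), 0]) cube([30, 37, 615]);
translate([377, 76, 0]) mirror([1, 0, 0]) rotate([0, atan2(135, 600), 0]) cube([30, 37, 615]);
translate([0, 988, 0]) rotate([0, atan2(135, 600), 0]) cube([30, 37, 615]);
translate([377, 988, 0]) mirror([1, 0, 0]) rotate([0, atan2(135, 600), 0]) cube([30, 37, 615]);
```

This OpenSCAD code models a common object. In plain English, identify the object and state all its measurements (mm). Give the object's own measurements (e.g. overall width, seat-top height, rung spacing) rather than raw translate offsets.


A sawhorse. A 107×1101×66 mm beam (x, y, z) sits on two A-frame leg pairs. Each pair is two raked legs of 30×37 mm section (37 mm along y) splaying symmetrically in x. Each leg rises 600 mm vertically over 135 mm of horizontal reach and is 615 mm long along its own axis. Every leg's outer bottom edge rests on the floor and its outer top edge meets a bottom edge of the beam — the left legs (tilting toward +x) meet the beam's −x bottom edge, the right legs (their mirror images, tilting toward −x) meet its +x bottom edge — so the leg tops tuck under the beam, the beam's underside is 600 mm above the floor, and the feet are 377 mm apart outside-to-outside with the beam centred between them. The two leg pairs are set in 76 mm from either end of the beam.


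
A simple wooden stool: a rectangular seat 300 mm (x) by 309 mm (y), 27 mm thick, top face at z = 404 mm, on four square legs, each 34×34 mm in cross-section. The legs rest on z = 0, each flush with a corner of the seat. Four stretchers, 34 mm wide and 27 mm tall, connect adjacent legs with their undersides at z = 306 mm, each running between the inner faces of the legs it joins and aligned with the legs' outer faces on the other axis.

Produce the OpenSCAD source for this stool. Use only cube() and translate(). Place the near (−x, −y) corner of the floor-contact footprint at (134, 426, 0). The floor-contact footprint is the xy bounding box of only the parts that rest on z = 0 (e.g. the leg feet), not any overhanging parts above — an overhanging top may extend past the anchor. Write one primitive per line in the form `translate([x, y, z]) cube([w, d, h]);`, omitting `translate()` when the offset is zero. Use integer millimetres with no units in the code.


// leg_h = 404 - 27 = 377
// stretcher span = 300 - 2*34 = 232
translate([134, 426, 377]) cube([300, 309, 27]);
translate([134, 426, 0]) cube([34, 34, 377]);
translate([400, 426, 0]) cube([34, 34, 377]);
translate([134, 701, 0]) cube([34, 34, 377]);
translate([400, 701, 0]) cube([34, 34, 377]);
translate([168, 426, 306]) cube([232, 34, 27]);
translate([168, 701, 306]) cube([232, 34, 27]);
translate([134, 460, 306]) cube([34, 241, 27]);
translate([400, 460, 306]) cube([34, 241, 27]);


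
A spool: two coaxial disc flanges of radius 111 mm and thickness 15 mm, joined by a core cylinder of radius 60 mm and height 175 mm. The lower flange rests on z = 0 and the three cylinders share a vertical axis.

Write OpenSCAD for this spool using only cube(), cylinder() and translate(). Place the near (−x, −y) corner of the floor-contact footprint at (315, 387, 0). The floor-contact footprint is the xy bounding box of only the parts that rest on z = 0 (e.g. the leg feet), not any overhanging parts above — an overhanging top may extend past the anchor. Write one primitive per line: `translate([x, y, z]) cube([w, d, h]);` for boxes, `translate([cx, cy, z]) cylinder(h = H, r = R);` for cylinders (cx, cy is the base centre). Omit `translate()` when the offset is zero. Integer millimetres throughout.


translate([426, 498, 0]) cylinder(h = 15, r = 111);
translate([426, 498, 15]) cylinder(h = 175, r = 60);
translate([426, 498, 190]) cylinder(h = 15, r = 111);


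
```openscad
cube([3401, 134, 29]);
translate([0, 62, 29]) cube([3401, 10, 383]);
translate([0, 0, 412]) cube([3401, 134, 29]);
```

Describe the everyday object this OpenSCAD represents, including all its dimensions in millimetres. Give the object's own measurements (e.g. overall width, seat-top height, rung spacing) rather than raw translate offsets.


An I-beam lying along x, 3401 mm long. Overall section height 441 mm. Two flanges 134 mm wide (y) and 29 mm thick, one on the floor and one at the top; a web 10 mm thick runs between them, centred on the flange width.


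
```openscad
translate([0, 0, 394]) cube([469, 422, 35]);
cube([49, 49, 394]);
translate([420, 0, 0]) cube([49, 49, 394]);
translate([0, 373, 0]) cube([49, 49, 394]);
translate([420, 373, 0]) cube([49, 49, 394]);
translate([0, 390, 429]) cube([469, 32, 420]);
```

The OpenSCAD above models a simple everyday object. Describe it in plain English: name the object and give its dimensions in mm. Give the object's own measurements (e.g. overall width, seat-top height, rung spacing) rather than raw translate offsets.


A chair. The seat is a 469×422×35 mm slab with its top at z = 429 mm, on four 49×49 mm corner legs (flush with the seat edges, standing on z = 0). A flat backrest 32 mm thick, 420 mm tall, spans the full seat width and rises from the seat top along its +y edge, rear face flush with the rear of the seat.


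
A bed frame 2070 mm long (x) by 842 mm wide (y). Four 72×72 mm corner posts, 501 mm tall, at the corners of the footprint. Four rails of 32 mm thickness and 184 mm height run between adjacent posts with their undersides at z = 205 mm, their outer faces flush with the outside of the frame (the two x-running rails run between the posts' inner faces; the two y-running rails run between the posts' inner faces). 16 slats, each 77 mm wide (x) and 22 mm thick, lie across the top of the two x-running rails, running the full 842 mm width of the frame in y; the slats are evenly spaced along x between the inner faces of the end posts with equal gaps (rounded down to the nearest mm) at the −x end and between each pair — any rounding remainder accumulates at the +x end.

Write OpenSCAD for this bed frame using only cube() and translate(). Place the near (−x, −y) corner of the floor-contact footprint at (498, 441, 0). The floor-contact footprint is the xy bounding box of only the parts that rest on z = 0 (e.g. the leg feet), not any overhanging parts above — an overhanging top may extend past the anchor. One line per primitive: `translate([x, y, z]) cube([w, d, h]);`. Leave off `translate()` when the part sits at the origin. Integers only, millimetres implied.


translate([498, 441, 0]) cube([72, 72, 501]);
translate([498, 1211, 0]) cube([72, 72, 501]);
translate([2496, 441, 0]) cube([72, 72, 501]);
translate([2496, 1211, 0]) cube([72, 72, 501]);
translate([570, 441, 205]) cube([1926, 32, 184]);
translate([570, 1251, 205]) cube([1926, 32, 184]);
translate([498, 513, 205]) cube([32, 698, 184]);
translate([2536, 513, 205]) cube([32, 698, 184]);
translate([610, 441, 389]) cube([77, 842, 22]);
translate([727, 441, 389]) cube([77, 842, 22]);
translate([844, 441, 389]) cube([77, 842, 22]);
translate([961, 441, 389]) cube([77, 842, 22]);
translate([1078, 441, 389]) cube([77, 842, 22]);
translate([1195, 441, 389]) cube([77, 842, 22]);
translate([1312, 441, 389]) cube([77, 842, 22]);
translate([1429, 441, 389]) cube([77, 842, 22]);
translate([1546, 441, 389]) cube([77, 842, 22]);
translate([1663, 441, 389]) cube([77, 842, 22]);
translate([1780, 441, 389]) cube([77, 842, 22]);
translate([1897, 441, 389]) cube([77, 842, 22]);
translate([2014, 441, 389]) cube([77, 842, 22]);
translate([2131, 441, 389]) cube([77, 842, 22]);
translate([2248, 441, 389]) cube([77, 842, 22]);
translate([2365, 441, 389]) cube([77, 842, 22]);


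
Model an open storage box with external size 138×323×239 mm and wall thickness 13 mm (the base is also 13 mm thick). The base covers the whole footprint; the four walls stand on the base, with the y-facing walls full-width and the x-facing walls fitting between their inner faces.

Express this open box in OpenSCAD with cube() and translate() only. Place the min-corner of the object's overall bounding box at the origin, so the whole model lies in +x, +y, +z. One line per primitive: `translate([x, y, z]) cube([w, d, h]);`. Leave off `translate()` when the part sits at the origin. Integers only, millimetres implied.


cube([138, 323, 13]);
translate([0, 0, 13]) cube([138, 13, 226]);
translate([0, 310, 13]) cube([138, 13, 226]);
translate([0, 13, 13]) cube([13, 297, 226]);
translate([125, 13, 13]) cube([13, 297, 226]);


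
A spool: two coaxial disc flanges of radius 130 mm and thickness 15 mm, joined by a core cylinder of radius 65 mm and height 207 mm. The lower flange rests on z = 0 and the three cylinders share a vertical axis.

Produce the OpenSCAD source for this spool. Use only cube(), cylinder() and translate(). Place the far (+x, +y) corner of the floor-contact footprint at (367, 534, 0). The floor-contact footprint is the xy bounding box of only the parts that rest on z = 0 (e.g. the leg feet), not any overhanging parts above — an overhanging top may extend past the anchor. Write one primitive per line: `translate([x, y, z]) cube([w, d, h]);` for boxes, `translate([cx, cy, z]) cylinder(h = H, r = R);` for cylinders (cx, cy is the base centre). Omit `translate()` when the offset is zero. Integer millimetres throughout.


translate([237, 404, 0]) cylinder(h = 15, r = 130);
translate([237, 404, 15]) cylinder(h = 207, r = 65);
translate([237, 404, 222]) cylinder(h = 15, r = 130);


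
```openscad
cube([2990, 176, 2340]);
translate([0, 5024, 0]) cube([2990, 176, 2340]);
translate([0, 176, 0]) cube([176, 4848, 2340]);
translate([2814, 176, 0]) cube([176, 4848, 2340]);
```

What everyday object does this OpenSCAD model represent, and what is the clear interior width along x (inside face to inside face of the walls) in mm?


A house (or room) frame. The interior width is 2638 mm.

Four 2340 mm walls enclosing a rectangle with no floor or roof — a room or house frame. Outside width is 2990 mm and wall thickness is 176 mm, so the interior width is 2990 − 2 × 176 = 2638 mm.


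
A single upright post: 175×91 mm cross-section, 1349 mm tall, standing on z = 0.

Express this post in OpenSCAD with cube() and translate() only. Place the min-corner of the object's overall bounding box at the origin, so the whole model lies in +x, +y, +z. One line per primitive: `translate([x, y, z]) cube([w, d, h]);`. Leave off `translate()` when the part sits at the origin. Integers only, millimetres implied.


cube([175, 91, 1349]);


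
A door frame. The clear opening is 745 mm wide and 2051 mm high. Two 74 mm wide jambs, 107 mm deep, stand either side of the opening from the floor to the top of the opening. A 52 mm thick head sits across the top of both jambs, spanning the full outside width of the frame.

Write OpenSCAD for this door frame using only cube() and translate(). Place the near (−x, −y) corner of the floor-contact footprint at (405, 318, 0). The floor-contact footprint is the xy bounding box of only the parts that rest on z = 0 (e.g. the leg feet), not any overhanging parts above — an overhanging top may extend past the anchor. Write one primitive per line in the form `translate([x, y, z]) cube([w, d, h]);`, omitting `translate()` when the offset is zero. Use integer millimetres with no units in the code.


translate([405, 318, 0]) cube([74, 107, 2051]);
translate([1224, 318, 0]) cube([74, 107, 2051]);
translate([405, 318, 2051]) cube([893, 107, 52]);


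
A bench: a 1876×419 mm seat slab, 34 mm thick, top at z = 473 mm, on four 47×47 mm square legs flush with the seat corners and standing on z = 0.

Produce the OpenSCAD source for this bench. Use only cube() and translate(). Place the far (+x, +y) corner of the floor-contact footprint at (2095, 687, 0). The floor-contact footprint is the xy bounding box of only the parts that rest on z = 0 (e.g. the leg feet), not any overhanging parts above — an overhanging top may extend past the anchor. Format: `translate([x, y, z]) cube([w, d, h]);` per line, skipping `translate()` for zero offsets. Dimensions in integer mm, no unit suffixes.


translate([219, 268, 439]) cube([1876, 419, 34]);
translate([219, 268, 0]) cube([47, 47, 439]);
translate([219, 640, 0]) cube([47, 47, 439]);
translate([2048, 268, 0]) cube([47, 47, 439]);
translate([2048, 640, 0]) cube([47, 47, 439]);


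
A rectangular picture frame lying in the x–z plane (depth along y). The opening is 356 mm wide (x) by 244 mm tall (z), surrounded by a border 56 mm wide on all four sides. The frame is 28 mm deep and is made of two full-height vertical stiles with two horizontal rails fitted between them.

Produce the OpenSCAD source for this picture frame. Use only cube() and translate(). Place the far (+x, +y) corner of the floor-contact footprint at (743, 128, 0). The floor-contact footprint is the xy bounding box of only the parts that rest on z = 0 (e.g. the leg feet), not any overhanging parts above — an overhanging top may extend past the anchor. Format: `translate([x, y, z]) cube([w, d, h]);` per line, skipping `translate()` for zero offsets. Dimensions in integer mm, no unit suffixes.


translate([275, 100, 0]) cube([56, 28, 356]);
translate([687, 100, 0]) cube([56, 28, 356]);
translate([331, 100, 0]) cube([356, 28, 56]);
translate([331, 100, 300]) cube([356, 28, 56]);


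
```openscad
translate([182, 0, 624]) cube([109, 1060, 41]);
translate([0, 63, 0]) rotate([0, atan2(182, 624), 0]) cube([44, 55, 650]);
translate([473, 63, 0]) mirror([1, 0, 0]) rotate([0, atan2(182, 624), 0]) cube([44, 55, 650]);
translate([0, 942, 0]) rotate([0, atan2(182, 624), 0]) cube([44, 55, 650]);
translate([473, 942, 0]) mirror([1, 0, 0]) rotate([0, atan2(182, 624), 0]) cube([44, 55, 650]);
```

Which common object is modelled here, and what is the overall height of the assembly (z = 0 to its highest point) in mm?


A sawhorse. The overall height is 665 mm.

A beam across two mirrored pairs of raked legs — a sawhorse. The beam's underside is at z = 624 (matching the legs' vertical rise in atan2(182, 624)) and the beam is 41 mm tall, so its top is at 624 + 41 = 665 mm. The raked legs top out at the beam's underside, so that is the highest point.


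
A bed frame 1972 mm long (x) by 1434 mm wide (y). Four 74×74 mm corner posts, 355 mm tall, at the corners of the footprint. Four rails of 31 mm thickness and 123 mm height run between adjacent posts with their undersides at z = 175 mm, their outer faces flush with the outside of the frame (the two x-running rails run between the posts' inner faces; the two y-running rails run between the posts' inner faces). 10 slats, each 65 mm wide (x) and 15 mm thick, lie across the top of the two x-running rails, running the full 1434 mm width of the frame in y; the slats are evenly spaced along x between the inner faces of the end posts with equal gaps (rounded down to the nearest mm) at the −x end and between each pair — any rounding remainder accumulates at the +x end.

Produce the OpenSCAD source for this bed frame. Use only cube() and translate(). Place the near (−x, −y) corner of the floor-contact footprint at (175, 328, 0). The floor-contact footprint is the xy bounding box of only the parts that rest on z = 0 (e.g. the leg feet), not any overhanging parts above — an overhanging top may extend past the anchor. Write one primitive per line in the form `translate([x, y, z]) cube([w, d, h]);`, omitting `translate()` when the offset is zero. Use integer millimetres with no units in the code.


translate([175, 328, 0]) cube([74, 74, 355]);
translate([175, 1688, 0]) cube([74, 74, 355]);
translate([2073, 328, 0]) cube([74, 74, 355]);
translate([2073, 1688, 0]) cube([74, 74, 355]);
translate([249, 328, 175]) cube([1824, 31, 123]);
translate([249, 1731, 175]) cube([1824, 31, 123]);
translate([175, 402, 175]) cube([31, 1286, 123]);
translate([2116, 402, 175]) cube([31, 1286, 123]);
translate([355, 328, 298]) cube([65, 1434, 15]);
translate([526, 328, 298]) cube([65, 1434, 15]);
translate([697, 328, 298]) cube([65, 1434, 15]);
translate([868, 328, 298]) cube([65, 1434, 15]);
translate([1039, 328, 298]) cube([65, 1434, 15]);
translate([1210, 328, 298]) cube([65, 1434, 15]);
translate([1381, 328, 298]) cube([65, 1434, 15]);
translate([1552, 328, 298]) cube([65, 1434, 15]);
translate([1723, 328, 298]) cube([65, 1434, 15]);
translate([1894, 328, 298]) cube([65, 1434, 15]);


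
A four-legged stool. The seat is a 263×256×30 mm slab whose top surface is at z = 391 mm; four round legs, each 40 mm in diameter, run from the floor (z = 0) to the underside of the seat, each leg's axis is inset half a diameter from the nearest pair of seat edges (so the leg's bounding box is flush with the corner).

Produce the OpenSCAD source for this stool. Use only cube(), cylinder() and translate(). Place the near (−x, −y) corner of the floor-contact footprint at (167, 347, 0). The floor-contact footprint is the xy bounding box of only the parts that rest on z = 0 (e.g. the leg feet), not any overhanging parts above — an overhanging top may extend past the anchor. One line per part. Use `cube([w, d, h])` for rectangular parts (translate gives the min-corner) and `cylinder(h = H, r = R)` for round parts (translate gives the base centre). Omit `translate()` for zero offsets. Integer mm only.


// leg_h = 391 - 30 = 361
translate([167, 347, 361]) cube([263, 256, 30]);
translate([187, 367, 0]) cylinder(h = 361, r = 20);
translate([410, 367, 0]) cylinder(h = 361, r = 20);
translate([187, 583, 0]) cylinder(h = 361, r = 20);
translate([410, 583, 0]) cylinder(h = 361, r = 20);


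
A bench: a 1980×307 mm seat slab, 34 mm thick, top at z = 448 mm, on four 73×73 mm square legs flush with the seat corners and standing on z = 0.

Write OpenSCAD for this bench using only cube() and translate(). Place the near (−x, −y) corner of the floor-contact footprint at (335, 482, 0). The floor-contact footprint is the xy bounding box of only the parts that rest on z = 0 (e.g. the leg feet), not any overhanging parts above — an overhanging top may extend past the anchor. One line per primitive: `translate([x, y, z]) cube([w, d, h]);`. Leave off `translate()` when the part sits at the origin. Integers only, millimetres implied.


// leg_h = 448 − 34 = 414
translate([335, 482, 414]) cube([1980, 307, 34]);
translate([335, 482, 0]) cube([73, 73, 414]);
translate([335, 716, 0]) cube([73, 73, 414]);
translate([2242, 482, 0]) cube([73, 73, 414]);
translate([2242, 716, 0]) cube([73, 73, 414]);


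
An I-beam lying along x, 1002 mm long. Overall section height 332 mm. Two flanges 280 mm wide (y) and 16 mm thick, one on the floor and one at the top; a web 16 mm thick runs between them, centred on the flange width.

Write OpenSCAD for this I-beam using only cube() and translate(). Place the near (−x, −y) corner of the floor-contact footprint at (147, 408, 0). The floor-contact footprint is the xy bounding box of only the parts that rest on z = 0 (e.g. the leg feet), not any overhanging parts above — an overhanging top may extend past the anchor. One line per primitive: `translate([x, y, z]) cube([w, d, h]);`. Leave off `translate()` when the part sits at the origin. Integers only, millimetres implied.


translate([147, 408, 0]) cube([1002, 280, 16]);
translate([147, 540, 16]) cube([1002, 16, 300]);
translate([147, 408, 316]) cube([1002, 280, 16]);


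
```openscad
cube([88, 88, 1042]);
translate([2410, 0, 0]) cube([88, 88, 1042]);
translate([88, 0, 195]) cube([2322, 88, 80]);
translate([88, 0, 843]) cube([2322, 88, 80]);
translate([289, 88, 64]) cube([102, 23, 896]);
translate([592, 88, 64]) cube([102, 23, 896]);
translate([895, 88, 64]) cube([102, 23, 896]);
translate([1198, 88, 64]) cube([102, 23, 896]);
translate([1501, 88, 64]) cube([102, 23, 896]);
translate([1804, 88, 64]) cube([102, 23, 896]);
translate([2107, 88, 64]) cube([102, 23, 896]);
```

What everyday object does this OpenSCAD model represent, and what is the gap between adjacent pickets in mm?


A fence section. The picket gap is 201 mm.

Two posts, two rails, 7 pickets — a fence section. Span 2322 mm holds 7 pickets of 102 mm with 8 equal gaps: ⌊(2322 − 7·102) / 8⌋ = 201 mm.


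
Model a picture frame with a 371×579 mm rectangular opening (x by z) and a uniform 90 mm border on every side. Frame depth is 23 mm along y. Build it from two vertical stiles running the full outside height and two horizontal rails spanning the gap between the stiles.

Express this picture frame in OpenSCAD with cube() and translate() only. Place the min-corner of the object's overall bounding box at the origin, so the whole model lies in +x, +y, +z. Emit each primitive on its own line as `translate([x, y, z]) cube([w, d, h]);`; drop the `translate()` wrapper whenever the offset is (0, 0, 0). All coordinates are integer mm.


cube([90, 23, 759]);
translate([461, 0, 0]) cube([90, 23, 759]);
translate([90, 0, 0]) cube([371, 23, 90]);
translate([90, 0, 669]) cube([371, 23, 90]);


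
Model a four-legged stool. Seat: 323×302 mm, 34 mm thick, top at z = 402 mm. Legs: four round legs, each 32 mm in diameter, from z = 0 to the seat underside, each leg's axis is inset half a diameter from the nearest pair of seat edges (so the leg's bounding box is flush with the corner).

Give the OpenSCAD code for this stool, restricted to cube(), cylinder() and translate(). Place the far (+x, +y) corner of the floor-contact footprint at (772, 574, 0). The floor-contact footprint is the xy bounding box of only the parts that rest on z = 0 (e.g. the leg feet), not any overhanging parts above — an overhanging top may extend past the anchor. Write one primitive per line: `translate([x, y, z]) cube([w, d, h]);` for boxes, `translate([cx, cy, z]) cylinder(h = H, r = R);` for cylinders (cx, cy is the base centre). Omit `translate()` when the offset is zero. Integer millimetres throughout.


translate([449, 272, 368]) cube([323, 302, 34]);
translate([465, 288, 0]) cylinder(h = 368, r = 16);
translate([756, 288, 0]) cylinder(h = 368, r = 16);
translate([465, 558, 0]) cylinder(h = 368, r = 16);
translate([756, 558, 0]) cylinder(h = 368, r = 16);


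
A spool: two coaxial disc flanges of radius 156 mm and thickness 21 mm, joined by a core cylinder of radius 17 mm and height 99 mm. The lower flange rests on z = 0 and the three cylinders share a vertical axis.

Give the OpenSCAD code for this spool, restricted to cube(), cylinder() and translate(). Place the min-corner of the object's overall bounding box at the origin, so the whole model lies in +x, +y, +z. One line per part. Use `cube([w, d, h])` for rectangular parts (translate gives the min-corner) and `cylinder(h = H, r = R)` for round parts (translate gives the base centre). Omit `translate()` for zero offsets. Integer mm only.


translate([156, 156, 0]) cylinder(h = 21, r = 156);
translate([156, 156, 21]) cylinder(h = 99, r = 17);
translate([156, 156, 120]) cylinder(h = 21, r = 156);


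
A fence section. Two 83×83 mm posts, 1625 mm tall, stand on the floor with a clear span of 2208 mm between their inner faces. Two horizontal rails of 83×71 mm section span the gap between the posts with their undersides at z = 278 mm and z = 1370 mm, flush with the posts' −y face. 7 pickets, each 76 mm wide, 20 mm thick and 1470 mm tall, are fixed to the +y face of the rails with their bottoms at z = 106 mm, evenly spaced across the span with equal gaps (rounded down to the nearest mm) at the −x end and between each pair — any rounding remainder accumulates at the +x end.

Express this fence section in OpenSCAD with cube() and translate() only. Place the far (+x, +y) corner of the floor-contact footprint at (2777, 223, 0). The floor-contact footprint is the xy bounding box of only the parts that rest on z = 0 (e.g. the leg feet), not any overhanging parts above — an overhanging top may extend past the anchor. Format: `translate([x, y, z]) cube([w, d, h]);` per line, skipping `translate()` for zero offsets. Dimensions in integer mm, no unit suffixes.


translate([403, 140, 0]) cube([83, 83, 1625]);
translate([2694, 140, 0]) cube([83, 83, 1625]);
translate([486, 140, 278]) cube([2208, 83, 71]);
translate([486, 140, 1370]) cube([2208, 83, 71]);
translate([695, 223, 106]) cube([76, 20, 1470]);
translate([980, 223, 106]) cube([76, 20, 1470]);
translate([1265, 223, 106]) cube([76, 20, 1470]);
translate([1550, 223, 106]) cube([76, 20, 1470]);
translate([1835, 223, 106]) cube([76, 20, 1470]);
translate([2120, 223, 106]) cube([76, 20, 1470]);
translate([2405, 223, 106]) cube([76, 20, 1470]);


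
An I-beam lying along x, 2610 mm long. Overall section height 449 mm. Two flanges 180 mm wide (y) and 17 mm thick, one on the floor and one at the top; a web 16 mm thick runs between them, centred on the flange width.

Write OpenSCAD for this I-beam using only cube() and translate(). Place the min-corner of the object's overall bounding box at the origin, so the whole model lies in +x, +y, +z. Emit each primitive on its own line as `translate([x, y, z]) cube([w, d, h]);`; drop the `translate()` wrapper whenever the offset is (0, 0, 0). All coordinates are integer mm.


cube([2610, 180, 17]);
translate([0, 82, 17]) cube([2610, 16, 415]);
translate([0, 0, 432]) cube([2610, 180, 17]);


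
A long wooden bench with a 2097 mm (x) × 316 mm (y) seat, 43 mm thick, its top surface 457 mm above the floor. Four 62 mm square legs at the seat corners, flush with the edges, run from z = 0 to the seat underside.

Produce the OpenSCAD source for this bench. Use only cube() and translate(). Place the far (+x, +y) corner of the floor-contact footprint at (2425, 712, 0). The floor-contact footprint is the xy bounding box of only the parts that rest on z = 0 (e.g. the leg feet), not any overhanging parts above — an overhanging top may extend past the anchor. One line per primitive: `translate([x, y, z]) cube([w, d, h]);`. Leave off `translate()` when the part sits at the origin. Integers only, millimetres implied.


translate([328, 396, 414]) cube([2097, 316, 43]);
translate([328, 396, 0]) cube([62, 62, 414]);
translate([328, 650, 0]) cube([62, 62, 414]);
translate([2363, 396, 0]) cube([62, 62, 414]);
translate([2363, 650, 0]) cube([62, 62, 414]);


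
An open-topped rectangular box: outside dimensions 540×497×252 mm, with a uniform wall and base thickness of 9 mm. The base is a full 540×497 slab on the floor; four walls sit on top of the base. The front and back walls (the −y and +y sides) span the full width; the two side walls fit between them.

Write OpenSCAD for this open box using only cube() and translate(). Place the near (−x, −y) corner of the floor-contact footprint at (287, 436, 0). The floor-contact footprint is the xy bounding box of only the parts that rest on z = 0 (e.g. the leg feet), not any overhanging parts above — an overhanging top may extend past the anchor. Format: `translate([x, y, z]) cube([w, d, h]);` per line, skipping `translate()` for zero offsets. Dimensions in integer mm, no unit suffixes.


translate([287, 436, 0]) cube([540, 497, 9]);
translate([287, 436, 9]) cube([540, 9, 243]);
translate([287, 924, 9]) cube([540, 9, 243]);
translate([287, 445, 9]) cube([9, 479, 243]);
translate([818, 445, 9]) cube([9, 479, 243]);


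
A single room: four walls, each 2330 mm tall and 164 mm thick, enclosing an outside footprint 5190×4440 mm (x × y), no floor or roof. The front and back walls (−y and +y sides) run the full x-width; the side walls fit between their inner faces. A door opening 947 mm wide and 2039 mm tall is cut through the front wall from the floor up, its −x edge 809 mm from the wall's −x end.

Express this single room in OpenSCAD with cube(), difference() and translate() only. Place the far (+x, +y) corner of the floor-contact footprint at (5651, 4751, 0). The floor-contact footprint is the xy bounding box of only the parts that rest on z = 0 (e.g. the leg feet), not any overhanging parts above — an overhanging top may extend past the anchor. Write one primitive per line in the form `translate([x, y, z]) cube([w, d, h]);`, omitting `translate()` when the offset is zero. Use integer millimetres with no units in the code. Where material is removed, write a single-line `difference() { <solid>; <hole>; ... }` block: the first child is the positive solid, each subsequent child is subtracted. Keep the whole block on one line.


difference() { translate([461, 311, 0]) cube([5190, 164, 2330]); translate([1270, 311, 0]) cube([947, 164, 2039]); }
translate([461, 4587, 0]) cube([5190, 164, 2330]);
translate([461, 475, 0]) cube([164, 4112, 2330]);
translate([5487, 475, 0]) cube([164, 4112, 2330]);


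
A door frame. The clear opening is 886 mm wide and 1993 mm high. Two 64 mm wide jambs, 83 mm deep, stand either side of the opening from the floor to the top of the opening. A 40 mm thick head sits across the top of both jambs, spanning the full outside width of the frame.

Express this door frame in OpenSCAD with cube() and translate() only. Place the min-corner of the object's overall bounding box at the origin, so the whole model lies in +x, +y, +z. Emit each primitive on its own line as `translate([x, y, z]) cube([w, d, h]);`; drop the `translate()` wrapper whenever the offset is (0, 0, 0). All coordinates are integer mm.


cube([64, 83, 1993]);
translate([950, 0, 0]) cube([64, 83, 1993]);
translate([0, 0, 1993]) cube([1014, 83, 40]);


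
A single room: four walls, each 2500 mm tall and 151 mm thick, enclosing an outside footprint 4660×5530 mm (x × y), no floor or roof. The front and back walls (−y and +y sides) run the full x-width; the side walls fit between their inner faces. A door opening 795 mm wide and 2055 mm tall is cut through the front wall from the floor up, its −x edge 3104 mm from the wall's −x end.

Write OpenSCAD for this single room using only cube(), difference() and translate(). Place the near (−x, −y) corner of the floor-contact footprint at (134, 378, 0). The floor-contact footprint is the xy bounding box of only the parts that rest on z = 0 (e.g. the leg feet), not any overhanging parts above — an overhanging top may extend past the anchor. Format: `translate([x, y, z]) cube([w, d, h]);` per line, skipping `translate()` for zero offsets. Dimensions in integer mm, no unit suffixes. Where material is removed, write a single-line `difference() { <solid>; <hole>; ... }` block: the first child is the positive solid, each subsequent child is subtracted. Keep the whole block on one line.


difference() { translate([134, 378, 0]) cube([4660, 151, 2500]); translate([3238, 378, 0]) cube([795, 151, 2055]); }
translate([134, 5757, 0]) cube([4660, 151, 2500]);
translate([134, 529, 0]) cube([151, 5228, 2500]);
translate([4643, 529, 0]) cube([151, 5228, 2500]);


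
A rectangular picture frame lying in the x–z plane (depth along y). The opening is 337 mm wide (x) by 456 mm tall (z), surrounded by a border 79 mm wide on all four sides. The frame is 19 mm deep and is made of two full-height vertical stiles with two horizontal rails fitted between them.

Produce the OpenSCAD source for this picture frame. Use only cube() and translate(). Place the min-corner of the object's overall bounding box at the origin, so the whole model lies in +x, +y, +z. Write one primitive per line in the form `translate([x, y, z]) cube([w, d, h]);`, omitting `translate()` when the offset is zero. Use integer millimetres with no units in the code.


cube([79, 19, 614]);
translate([416, 0, 0]) cube([79, 19, 614]);
translate([79, 0, 0]) cube([337, 19, 79]);
translate([79, 0, 535]) cube([337, 19, 79]);


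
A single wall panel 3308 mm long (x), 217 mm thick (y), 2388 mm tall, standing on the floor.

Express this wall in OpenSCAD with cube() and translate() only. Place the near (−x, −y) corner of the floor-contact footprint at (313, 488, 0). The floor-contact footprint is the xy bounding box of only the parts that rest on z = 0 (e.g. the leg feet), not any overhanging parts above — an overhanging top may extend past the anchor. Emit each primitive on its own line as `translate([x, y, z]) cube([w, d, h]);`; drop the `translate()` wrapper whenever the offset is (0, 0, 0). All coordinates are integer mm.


translate([313, 488, 0]) cube([3308, 217, 2388]);


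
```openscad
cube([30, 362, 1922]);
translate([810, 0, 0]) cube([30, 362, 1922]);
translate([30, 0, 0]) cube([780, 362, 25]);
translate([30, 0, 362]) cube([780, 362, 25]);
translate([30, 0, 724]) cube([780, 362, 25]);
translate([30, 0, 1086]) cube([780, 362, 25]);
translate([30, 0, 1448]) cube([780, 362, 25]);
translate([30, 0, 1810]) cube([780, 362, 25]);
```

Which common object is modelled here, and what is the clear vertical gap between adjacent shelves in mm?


A bookshelf. The clear shelf gap is 337 mm.

Two tall side panels with 6 horizontal boards between them — a bookshelf. The first two shelf undersides are at z = 0 and z = 362; with shelf thickness 25, the clear gap is 362 − 0 − 25 = 337 mm.


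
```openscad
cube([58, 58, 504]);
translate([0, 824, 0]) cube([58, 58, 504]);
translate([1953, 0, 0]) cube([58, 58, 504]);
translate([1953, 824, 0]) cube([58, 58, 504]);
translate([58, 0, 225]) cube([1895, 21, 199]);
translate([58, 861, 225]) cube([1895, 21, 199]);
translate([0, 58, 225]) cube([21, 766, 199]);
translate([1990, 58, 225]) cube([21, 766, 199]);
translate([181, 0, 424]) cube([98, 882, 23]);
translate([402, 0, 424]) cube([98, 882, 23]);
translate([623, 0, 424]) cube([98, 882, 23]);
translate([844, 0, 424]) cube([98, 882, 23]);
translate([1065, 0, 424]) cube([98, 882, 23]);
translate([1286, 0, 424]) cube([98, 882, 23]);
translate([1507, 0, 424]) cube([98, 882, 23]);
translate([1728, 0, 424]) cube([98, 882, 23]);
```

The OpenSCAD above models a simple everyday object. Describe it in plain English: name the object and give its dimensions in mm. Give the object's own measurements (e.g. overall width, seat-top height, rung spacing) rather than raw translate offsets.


A bed frame 2011 mm long (x) by 882 mm wide (y). Four 58×58 mm corner posts, 504 mm tall, at the corners of the footprint. Four rails of 21 mm thickness and 199 mm height run between adjacent posts with their undersides at z = 225 mm, their outer faces flush with the outside of the frame (the two x-running rails run between the posts' inner faces; the two y-running rails run between the posts' inner faces). 8 slats, each 98 mm wide (x) and 23 mm thick, lie across the top of the two x-running rails, running the full 882 mm width of the frame in y; along x they sit between the end posts with a 123 mm gap after the −x posts and between neighbouring slats, leaving 127 mm before the +x posts.


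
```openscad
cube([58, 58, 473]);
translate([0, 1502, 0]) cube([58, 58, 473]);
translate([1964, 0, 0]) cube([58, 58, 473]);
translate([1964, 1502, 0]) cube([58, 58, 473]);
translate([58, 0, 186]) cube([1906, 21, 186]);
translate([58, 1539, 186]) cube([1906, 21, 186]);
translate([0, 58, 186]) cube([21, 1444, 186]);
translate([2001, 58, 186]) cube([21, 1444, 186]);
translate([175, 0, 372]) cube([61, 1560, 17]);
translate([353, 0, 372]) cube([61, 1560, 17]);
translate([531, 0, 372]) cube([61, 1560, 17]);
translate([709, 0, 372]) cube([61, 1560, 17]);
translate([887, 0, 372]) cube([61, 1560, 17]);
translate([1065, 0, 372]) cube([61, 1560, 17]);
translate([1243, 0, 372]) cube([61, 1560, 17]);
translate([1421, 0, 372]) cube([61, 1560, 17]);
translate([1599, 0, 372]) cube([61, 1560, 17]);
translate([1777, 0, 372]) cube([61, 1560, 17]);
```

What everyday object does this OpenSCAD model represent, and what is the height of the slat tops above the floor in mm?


A bed frame. The slat-top height is 389 mm.

Four posts, four rails, and a row of slats — a bed frame. Slats sit on the rails at z = 186 + 186 = 372; with slat thickness 17, the top is 389 mm.


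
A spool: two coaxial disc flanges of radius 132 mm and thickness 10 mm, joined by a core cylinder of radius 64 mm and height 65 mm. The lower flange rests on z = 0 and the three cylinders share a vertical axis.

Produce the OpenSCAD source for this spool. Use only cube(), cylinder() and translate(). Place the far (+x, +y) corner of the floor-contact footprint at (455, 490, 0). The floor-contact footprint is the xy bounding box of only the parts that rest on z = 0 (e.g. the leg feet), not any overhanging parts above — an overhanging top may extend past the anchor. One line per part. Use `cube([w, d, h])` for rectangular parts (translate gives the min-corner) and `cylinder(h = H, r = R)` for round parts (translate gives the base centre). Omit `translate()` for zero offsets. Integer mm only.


translate([323, 358, 0]) cylinder(h = 10, r = 132);
translate([323, 358, 10]) cylinder(h = 65, r = 64);
translate([323, 358, 75]) cylinder(h = 10, r = 132);


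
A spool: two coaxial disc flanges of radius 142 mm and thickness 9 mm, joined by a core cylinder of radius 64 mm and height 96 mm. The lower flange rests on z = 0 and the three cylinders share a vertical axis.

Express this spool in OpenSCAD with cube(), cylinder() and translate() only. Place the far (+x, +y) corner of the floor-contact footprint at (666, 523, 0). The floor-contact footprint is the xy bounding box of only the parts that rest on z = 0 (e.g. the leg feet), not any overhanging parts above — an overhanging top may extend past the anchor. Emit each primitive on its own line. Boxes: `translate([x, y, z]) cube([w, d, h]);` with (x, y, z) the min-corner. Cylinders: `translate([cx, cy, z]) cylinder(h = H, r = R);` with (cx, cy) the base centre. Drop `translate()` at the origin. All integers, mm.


translate([524, 381, 0]) cylinder(h = 9, r = 142);
translate([524, 381, 9]) cylinder(h = 96, r = 64);
translate([524, 381, 105]) cylinder(h = 9, r = 142);


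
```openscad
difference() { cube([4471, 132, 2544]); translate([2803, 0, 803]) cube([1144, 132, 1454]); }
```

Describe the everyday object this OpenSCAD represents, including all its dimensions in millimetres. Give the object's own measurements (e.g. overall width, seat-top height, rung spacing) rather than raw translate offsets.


A wall 4471 mm long (x), 132 mm thick (y), 2544 mm tall, with a rectangular window opening cut through it. The opening is 1144 mm wide and 1454 mm tall; its sill is at z = 803 mm and its near (−x) edge is 2803 mm from the wall's −x end. The opening passes through the full wall thickness.


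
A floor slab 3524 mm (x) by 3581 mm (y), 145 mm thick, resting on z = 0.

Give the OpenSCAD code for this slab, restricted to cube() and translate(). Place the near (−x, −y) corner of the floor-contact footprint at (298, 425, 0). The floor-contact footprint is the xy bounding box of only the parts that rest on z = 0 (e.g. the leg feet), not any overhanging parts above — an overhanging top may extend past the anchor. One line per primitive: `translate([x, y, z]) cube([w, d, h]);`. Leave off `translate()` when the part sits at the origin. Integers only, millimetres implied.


translate([298, 425, 0]) cube([3524, 3581, 145]);


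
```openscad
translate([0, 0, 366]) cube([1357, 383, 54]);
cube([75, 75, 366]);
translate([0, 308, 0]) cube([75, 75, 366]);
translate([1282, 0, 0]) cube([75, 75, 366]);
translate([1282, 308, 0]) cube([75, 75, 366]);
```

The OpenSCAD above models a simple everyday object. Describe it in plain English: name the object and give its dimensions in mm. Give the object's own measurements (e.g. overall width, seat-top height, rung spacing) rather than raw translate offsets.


A bench: a 1357×383 mm seat slab, 54 mm thick, top at z = 420 mm, on four 75×75 mm square legs flush with the seat corners and standing on z = 0.
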